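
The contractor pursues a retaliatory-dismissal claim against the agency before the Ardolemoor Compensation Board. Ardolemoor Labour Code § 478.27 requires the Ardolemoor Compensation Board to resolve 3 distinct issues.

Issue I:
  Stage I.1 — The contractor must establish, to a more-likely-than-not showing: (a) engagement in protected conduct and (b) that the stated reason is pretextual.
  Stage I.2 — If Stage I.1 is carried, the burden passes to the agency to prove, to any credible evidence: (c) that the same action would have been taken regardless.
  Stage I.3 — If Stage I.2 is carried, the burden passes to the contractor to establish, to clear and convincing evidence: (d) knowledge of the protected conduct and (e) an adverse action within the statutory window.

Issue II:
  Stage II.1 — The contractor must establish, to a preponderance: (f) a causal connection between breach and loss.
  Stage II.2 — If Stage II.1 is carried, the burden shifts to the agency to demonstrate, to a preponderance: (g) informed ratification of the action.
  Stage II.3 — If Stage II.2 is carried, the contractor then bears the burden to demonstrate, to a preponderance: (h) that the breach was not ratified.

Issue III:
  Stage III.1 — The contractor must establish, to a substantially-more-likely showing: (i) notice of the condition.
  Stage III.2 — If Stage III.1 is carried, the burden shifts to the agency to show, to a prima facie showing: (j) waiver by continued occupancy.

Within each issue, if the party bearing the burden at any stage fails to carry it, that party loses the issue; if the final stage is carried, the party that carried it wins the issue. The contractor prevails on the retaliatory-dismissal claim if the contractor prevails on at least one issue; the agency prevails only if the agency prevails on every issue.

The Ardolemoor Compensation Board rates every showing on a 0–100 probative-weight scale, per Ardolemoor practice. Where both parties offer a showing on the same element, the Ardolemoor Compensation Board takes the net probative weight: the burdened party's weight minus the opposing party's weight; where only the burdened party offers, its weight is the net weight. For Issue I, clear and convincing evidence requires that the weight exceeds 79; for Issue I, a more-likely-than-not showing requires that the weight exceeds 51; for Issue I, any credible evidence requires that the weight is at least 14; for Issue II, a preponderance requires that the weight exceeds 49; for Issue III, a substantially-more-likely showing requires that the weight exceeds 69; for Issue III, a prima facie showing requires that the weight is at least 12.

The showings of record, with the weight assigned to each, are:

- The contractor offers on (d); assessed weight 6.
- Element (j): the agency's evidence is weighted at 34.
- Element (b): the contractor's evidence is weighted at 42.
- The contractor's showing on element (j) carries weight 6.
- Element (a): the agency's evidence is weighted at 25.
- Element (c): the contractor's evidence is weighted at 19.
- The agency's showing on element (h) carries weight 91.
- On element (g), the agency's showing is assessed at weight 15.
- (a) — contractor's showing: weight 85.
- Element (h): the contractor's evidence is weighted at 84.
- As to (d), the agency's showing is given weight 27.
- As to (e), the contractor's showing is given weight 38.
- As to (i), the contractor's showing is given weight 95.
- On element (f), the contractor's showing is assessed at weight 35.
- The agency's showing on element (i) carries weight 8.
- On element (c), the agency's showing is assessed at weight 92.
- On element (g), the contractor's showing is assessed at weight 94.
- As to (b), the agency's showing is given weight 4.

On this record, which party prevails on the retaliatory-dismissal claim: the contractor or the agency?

agency

— Issue I —
At Stage I.1 the contractor must meet a more-likely-than-not showing (weight exceeds 51): on (a) the weight is 85 less the opposing 25 gives net 60, which does exceed 51, so (a) meets the standard; on (b) the weight is 42 less the opposing 4 gives net 38, which does not exceed 51, so (b) does not meet the standard.
  The contractor does not carry Stage I.1.
So the agency prevails on this issue.
— Issue II —
At Stage II.1 the contractor must meet a preponderance (weight exceeds 49): on (f) the weight is 35, ≤ 49, so (f) does not meet the standard.
  Not every element is met, so the contractor fails to carry Stage II.1.
So the agency prevails on this issue.
— Issue III —
Stage III.1 (contractor, a substantially-more-likely showing, weight exceeds 69): (i) net 95−8=87 > 69 — meets.
  The contractor carries Stage III.1; the agency now bears the burden.
Stage III.2 (agency, a prima facie showing, weight is at least 12): (j) net 34−6=28 ≥ 12 — meets.
  Stage III.2 carried; the final stage is satisfied.
Every stage carried; the agency prevails on this issue.
Per-issue: Issue I → agency; Issue II → agency; Issue III → agency. The contractor must prevail on at least one issue; overall, the agency prevails.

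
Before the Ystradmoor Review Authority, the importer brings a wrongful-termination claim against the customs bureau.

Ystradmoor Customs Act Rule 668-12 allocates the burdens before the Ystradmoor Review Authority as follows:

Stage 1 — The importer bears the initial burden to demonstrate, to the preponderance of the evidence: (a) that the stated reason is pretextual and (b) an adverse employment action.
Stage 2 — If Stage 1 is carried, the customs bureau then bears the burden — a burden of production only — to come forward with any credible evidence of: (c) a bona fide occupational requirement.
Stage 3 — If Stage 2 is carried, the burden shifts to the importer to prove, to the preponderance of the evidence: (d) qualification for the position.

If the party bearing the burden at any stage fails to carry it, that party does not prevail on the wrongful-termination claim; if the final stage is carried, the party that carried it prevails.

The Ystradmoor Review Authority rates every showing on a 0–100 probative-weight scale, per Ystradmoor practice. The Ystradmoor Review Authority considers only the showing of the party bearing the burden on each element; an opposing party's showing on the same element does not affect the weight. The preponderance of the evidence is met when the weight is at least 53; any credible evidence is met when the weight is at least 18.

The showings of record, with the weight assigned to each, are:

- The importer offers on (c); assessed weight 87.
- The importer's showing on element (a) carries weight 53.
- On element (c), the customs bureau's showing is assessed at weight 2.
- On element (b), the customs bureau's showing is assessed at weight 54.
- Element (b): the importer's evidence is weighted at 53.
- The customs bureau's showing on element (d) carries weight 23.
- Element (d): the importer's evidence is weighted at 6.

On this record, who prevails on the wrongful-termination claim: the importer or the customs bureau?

At Stage 1 the importer must meet the preponderance of the evidence (weight is at least 53): on (a) the weight is 53, which does reach 53, so (a) meets the standard; on (b) the weight is 53 (the customs bureau's 54 is given no effect), ≥ 53, so (b) meets the standard.
  The importer carries Stage 1; the customs bureau now bears the burden.
At Stage 2 the customs bureau must meet any credible evidence (weight is at least 18): on (c) the weight is 2 (the importer's 87 is given no effect), < 18, so (c) does not meet the standard.
  Stage 2 not carried; the customs bureau fails its burden.
The importer prevails.

importer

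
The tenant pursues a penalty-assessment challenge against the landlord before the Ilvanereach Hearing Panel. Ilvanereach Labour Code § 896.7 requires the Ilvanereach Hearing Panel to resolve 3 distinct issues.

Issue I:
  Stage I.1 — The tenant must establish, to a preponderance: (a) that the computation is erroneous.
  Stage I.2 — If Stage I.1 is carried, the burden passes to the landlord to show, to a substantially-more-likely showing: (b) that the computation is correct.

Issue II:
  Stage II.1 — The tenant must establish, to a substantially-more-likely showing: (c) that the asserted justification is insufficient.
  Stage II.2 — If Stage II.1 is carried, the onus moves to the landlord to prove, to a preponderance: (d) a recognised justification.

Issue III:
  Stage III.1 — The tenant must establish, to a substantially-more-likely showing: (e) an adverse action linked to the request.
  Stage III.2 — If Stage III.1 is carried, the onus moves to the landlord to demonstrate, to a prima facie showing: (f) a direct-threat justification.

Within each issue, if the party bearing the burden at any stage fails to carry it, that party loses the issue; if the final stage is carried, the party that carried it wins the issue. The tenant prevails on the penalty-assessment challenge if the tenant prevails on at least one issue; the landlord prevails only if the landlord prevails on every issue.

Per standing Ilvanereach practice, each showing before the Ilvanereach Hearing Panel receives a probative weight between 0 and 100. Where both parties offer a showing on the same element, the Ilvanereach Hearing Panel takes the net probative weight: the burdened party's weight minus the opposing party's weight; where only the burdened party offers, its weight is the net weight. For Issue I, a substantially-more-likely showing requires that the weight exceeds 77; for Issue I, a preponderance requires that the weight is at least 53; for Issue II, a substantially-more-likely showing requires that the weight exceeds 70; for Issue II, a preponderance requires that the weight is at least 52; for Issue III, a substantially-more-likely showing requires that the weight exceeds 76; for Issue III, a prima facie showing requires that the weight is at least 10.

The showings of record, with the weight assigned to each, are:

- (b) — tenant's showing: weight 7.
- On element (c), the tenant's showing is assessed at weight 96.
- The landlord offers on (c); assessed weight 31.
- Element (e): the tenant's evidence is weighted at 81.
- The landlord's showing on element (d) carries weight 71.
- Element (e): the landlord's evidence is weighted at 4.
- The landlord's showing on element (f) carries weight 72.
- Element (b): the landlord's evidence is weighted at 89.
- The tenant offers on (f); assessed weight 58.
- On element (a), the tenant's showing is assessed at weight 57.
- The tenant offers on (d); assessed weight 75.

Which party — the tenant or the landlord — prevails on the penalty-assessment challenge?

landlord

— Issue I —
At Stage I.1 the tenant must meet a preponderance (weight is at least 53): on (a) the weight is 57, which does reach 53, so (a) meets the standard.
  Stage I.1 is satisfied; the onus moves to the landlord.
At Stage I.2 the landlord must meet a substantially-more-likely showing (weight exceeds 77): on (b) the weight is 89 less the opposing 7 gives net 82, > 77, so (b) meets the standard.
  All elements met at the final stage.
All stages carried — the landlord prevails on this issue.
— Issue II —
Stage II.1 — burden on tenant; standard: a substantially-more-likely showing (weight exceeds 70).
    (c): 96 − 31 = 65 ≤ 70 [not met]
  The tenant does not carry Stage II.1.
The analysis ends at Stage II.1; the landlord prevails on this issue.
— Issue III —
At Stage III.1 the tenant must meet a substantially-more-likely showing (weight exceeds 76): on (e) the weight is 81 less the opposing 4 gives net 77, which does exceed 76, so (e) meets the standard.
  Stage III.1 is satisfied; the onus moves to the landlord.
At Stage III.2 the landlord must meet a prima facie showing (weight is at least 10): on (f) the weight is 72 less the opposing 58 gives net 14, ≥ 10, so (f) meets the standard.
  The landlord carries the last stage.
All stages carried — the landlord prevails on this issue.
Per-issue: Issue I → landlord; Issue II → landlord; Issue III → landlord. The tenant must prevail on at least one issue; overall, the landlord prevails.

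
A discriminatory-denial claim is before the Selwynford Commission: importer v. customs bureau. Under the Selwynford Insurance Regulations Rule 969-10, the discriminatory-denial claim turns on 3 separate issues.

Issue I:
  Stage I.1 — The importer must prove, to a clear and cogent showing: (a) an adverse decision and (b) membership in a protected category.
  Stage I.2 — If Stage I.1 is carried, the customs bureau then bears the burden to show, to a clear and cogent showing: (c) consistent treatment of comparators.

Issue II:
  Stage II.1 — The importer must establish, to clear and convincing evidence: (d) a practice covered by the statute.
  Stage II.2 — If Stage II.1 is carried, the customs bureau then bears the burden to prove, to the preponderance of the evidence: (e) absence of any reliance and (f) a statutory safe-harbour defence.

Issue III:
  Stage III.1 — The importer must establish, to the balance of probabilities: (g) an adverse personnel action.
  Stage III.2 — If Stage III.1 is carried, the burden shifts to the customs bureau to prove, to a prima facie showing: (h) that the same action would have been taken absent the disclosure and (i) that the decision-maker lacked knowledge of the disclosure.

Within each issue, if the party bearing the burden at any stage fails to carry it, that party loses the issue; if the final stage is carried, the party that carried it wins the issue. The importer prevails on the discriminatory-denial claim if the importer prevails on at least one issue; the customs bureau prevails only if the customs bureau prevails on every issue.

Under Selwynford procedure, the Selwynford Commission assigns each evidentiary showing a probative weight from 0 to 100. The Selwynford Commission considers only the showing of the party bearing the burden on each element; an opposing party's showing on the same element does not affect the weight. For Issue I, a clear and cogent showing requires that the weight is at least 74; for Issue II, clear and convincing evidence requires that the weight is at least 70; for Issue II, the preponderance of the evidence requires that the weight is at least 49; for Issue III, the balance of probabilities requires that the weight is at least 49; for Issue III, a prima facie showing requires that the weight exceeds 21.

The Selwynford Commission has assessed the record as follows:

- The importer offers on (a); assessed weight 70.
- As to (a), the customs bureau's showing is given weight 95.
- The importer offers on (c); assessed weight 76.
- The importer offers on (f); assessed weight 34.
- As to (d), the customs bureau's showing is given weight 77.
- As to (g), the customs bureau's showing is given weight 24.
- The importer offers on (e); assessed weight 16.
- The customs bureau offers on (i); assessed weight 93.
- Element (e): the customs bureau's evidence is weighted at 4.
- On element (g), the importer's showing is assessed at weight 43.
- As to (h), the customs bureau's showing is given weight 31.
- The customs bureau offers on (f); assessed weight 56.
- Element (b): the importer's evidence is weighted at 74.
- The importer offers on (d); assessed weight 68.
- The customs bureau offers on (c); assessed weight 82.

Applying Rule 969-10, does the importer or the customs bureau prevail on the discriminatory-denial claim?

— Issue I —
Stage I.1 (importer, a clear and cogent showing, weight is at least 74): (a) 70 (customs bureau's 95 disregarded) < 74 — fails; (b) 74 ≥ 74 — meets.
  Stage I.1 not carried; the importer fails its burden.
The analysis ends at Stage I.1; the customs bureau prevails on this issue.
— Issue II —
Stage II.1 (importer, clear and convincing evidence, weight is at least 70): (d) 68 (customs bureau's 77 disregarded) < 70 — fails.
  Stage II.1 not carried; the importer fails its burden.
The customs bureau prevails on this issue.
— Issue III —
Stage III.1 (importer, the balance of probabilities, weight is at least 49): (g) 43 (customs bureau's 24 disregarded) < 49 — fails.
  Stage III.1 not carried; the importer fails its burden.
So the customs bureau prevails on this issue.
Per-issue: Issue I → customs bureau; Issue II → customs bureau; Issue III → customs bureau. The importer must prevail on at least one issue; overall, the customs bureau prevails.

customs bureau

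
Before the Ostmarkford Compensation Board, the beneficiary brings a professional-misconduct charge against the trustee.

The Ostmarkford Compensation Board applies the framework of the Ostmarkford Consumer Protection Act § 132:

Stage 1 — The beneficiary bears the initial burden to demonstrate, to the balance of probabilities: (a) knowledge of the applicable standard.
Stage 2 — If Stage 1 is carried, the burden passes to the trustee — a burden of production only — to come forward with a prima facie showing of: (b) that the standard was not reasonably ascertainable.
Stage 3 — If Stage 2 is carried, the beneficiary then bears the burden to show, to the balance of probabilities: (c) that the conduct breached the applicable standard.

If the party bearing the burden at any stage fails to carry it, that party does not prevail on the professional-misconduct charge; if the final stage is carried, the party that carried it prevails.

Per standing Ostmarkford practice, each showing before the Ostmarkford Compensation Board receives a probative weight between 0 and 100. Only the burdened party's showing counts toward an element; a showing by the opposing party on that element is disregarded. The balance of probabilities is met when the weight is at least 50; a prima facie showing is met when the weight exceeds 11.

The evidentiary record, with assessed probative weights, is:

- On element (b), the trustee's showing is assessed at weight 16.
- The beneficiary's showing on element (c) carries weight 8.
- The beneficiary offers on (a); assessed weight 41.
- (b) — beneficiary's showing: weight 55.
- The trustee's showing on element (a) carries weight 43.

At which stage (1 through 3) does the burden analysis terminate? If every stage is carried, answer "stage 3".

stage 1

Stage 1 — burden on beneficiary; standard: the balance of probabilities (weight is at least 50).
    (a): 41 (trustee's 43 disregarded) < 50 [not met]
  Stage 1 not carried; the beneficiary fails its burden.
The trustee prevails.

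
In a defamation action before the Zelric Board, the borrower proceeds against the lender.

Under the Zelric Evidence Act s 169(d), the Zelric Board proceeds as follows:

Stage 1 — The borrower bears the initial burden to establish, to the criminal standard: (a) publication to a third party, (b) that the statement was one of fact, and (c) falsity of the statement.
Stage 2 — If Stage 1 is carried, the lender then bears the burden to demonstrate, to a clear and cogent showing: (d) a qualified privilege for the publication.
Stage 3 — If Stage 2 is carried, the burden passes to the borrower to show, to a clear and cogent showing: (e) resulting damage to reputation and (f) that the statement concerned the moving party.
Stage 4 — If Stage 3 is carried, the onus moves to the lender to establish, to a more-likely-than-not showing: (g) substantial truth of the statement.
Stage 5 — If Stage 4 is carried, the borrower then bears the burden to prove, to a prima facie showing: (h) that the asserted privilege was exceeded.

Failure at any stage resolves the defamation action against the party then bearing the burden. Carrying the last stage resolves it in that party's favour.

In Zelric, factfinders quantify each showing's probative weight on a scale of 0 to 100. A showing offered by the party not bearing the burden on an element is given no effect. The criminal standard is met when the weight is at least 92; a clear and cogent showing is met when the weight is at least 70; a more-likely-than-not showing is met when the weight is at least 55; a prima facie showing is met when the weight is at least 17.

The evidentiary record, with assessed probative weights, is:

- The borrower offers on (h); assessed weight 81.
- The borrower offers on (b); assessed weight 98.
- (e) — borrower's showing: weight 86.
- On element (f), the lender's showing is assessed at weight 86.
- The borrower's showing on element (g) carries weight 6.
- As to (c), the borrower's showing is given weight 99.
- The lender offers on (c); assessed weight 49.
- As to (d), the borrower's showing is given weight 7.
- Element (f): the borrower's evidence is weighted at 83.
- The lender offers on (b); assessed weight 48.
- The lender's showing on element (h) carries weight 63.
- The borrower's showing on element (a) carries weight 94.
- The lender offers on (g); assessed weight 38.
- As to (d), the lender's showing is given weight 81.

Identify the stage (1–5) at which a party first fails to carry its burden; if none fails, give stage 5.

At Stage 1 the borrower must meet the criminal standard (weight is at least 92): on (a) the weight is 94, which does reach 92, so (a) meets the standard; on (b) the weight is 98 (the lender's 48 is given no effect), ≥ 92, so (b) meets the standard; on (c) the weight is 99 (the lender's 49 is given no effect), which does reach 92, so (c) meets the standard.
  The borrower carries Stage 1; the lender now bears the burden.
At Stage 2 the lender must meet a clear and cogent showing (weight is at least 70): on (d) the weight is 81 (the borrower's 7 is given no effect), which does reach 70, so (d) meets the standard.
  The lender carries Stage 2; the borrower now bears the burden.
At Stage 3 the borrower must meet a clear and cogent showing (weight is at least 70): on (e) the weight is 86, ≥ 70, so (e) meets the standard; on (f) the weight is 83 (the lender's 86 is given no effect), ≥ 70, so (f) meets the standard.
  The borrower carries Stage 3; the lender now bears the burden.
At Stage 4 the lender must meet a more-likely-than-not showing (weight is at least 55): on (g) the weight is 38 (the borrower's 6 is given no effect), < 55, so (g) does not meet the standard.
  Not every element is met, so the lender fails to carry Stage 4.
The borrower prevails.

stage 4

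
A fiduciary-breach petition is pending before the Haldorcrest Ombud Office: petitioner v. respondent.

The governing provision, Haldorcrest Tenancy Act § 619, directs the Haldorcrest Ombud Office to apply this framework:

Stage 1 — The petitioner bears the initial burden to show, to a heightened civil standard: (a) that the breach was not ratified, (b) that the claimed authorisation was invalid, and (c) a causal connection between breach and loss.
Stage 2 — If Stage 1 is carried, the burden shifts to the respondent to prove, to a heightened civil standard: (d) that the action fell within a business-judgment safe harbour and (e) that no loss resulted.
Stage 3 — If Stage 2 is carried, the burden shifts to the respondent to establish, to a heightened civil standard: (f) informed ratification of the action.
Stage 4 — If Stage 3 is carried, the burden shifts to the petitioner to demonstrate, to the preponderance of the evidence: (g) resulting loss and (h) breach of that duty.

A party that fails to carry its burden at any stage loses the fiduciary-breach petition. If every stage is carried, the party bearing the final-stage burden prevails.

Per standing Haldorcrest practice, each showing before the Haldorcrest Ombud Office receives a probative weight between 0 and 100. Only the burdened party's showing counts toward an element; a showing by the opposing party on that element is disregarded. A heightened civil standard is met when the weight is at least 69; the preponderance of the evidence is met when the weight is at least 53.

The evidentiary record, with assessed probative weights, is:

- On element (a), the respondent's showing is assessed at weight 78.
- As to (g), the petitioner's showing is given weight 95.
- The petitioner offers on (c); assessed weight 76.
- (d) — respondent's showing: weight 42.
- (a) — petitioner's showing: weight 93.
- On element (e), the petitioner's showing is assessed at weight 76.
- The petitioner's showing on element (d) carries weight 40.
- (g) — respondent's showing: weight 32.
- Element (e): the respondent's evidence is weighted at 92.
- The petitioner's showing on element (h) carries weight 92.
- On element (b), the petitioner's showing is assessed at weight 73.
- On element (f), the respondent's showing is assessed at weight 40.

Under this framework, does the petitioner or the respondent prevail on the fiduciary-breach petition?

petitioner

At Stage 1 the petitioner must meet a heightened civil standard (weight is at least 69): on (a) the weight is 93 (the respondent's 78 is given no effect), which does reach 69, so (a) meets the standard; on (b) the weight is 73, which does reach 69, so (b) meets the standard; on (c) the weight is 76, which does reach 69, so (c) meets the standard.
  The petitioner carries Stage 1; the respondent now bears the burden.
At Stage 2 the respondent must meet a heightened civil standard (weight is at least 69): on (d) the weight is 42 (the petitioner's 40 is given no effect), which does not reach 69, so (d) does not meet the standard; on (e) the weight is 92 (the petitioner's 76 is given no effect), which does reach 69, so (e) meets the standard.
  The respondent does not carry Stage 2.
The analysis ends at Stage 2; the petitioner prevails.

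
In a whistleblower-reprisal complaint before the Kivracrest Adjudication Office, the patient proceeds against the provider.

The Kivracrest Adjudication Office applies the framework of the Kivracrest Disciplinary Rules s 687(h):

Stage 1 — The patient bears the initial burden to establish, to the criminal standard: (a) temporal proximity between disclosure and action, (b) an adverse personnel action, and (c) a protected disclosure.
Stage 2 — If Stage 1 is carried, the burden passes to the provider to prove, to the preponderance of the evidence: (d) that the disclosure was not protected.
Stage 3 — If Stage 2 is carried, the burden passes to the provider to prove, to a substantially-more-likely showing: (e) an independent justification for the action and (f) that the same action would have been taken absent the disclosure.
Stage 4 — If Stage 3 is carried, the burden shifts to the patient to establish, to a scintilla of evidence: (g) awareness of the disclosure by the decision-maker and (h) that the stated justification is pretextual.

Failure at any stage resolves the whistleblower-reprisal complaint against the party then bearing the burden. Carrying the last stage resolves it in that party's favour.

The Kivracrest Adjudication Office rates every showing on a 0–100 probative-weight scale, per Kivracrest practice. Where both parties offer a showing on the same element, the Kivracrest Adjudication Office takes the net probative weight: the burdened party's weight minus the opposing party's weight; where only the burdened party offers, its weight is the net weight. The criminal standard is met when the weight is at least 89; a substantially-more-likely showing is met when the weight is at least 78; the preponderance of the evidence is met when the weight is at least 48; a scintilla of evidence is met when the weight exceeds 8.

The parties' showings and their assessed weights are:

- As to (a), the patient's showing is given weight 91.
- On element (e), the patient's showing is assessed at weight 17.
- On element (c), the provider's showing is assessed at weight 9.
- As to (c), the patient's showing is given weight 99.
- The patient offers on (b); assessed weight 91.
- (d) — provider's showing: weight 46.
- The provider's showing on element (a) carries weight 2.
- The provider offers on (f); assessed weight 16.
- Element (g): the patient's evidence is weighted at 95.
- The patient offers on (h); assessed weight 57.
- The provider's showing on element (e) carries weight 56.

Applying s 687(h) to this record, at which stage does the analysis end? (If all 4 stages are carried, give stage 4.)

stage 2

At Stage 1 the patient must meet the criminal standard (weight is at least 89): on (a) the weight is 91 less the opposing 2 gives net 89, which does reach 89, so (a) meets the standard; on (b) the weight is 91, ≥ 89, so (b) meets the standard; on (c) the weight is 99 less the opposing 9 gives net 90, ≥ 89, so (c) meets the standard.
  Stage 1 is satisfied; the onus moves to the provider.
At Stage 2 the provider must meet the preponderance of the evidence (weight is at least 48): on (d) the weight is 46, which does not reach 48, so (d) does not meet the standard.
  The provider does not carry Stage 2.
So the patient prevails.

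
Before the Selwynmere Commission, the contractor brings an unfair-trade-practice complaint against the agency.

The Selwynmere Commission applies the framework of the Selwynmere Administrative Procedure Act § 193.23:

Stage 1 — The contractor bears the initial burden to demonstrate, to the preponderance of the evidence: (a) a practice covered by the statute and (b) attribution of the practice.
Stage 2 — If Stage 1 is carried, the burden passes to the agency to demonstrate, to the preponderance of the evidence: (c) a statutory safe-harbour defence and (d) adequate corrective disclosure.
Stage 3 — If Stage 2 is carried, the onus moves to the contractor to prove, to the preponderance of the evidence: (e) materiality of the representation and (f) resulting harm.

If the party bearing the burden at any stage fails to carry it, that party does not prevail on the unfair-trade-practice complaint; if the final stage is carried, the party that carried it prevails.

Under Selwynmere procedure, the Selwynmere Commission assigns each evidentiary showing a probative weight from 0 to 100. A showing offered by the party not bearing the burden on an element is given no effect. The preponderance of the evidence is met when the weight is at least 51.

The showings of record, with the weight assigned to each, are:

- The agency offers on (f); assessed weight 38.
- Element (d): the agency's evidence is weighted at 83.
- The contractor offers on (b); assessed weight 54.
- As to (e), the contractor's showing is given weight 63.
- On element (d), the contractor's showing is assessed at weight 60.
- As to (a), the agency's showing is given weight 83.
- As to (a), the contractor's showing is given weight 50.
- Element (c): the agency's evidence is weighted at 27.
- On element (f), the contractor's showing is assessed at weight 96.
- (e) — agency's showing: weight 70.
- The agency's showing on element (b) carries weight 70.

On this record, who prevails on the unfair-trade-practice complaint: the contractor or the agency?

Stage 1 — burden on contractor; standard: the preponderance of the evidence (weight is at least 51).
    (a): 50 (agency's 83 disregarded) < 51 [not met]
    (b): 54 (agency's 70 disregarded) ≥ 51 [met]
  Stage 1 not carried; the contractor fails its burden.
The analysis ends at Stage 1; the agency prevails.

agency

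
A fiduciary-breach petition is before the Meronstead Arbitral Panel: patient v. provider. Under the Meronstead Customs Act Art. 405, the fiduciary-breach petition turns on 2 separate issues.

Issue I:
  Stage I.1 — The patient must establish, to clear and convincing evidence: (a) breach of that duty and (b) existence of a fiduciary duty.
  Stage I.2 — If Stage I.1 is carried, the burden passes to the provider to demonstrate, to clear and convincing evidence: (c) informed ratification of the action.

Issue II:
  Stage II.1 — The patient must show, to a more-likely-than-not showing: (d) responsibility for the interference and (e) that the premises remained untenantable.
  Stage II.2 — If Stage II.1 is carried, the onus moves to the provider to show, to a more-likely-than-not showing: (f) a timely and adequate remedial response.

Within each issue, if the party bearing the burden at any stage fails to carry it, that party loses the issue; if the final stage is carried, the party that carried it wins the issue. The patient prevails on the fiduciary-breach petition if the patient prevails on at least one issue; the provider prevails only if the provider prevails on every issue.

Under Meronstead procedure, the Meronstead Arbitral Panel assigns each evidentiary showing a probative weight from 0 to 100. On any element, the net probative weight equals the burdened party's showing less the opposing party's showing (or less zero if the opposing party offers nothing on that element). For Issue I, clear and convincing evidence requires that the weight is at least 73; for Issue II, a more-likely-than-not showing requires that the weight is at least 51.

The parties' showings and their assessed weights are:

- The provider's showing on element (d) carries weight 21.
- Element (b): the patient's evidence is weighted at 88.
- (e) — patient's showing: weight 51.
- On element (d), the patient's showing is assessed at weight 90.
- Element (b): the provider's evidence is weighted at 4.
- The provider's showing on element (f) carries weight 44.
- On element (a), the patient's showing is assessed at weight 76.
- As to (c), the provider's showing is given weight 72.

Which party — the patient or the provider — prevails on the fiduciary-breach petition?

— Issue I —
Stage I.1 (patient, clear and convincing evidence, weight is at least 73): (a) 76 ≥ 73 — meets; (b) net 88−4=84 ≥ 73 — meets.
  Stage I.1 is satisfied; the onus moves to the provider.
Stage I.2 (provider, clear and convincing evidence, weight is at least 73): (c) 72 < 73 — fails.
  Not every element is met, so the provider fails to carry Stage I.2.
The patient prevails on this issue.
— Issue II —
Stage II.1 — burden on patient; standard: a more-likely-than-not showing (weight is at least 51).
    (d): 90 − 21 = 69 ≥ 51 [met]
    (e): 51 ≥ 51 [met]
  Stage II.1 is satisfied; the onus moves to the provider.
Stage II.2 — burden on provider; standard: a more-likely-than-not showing (weight is at least 51).
    (f): 44 < 51 [not met]
  Stage II.2 not carried; the provider fails its burden.
The patient prevails on this issue.
Per-issue: Issue I → patient; Issue II → patient. The patient must prevail on at least one issue; overall, the patient prevails.

patient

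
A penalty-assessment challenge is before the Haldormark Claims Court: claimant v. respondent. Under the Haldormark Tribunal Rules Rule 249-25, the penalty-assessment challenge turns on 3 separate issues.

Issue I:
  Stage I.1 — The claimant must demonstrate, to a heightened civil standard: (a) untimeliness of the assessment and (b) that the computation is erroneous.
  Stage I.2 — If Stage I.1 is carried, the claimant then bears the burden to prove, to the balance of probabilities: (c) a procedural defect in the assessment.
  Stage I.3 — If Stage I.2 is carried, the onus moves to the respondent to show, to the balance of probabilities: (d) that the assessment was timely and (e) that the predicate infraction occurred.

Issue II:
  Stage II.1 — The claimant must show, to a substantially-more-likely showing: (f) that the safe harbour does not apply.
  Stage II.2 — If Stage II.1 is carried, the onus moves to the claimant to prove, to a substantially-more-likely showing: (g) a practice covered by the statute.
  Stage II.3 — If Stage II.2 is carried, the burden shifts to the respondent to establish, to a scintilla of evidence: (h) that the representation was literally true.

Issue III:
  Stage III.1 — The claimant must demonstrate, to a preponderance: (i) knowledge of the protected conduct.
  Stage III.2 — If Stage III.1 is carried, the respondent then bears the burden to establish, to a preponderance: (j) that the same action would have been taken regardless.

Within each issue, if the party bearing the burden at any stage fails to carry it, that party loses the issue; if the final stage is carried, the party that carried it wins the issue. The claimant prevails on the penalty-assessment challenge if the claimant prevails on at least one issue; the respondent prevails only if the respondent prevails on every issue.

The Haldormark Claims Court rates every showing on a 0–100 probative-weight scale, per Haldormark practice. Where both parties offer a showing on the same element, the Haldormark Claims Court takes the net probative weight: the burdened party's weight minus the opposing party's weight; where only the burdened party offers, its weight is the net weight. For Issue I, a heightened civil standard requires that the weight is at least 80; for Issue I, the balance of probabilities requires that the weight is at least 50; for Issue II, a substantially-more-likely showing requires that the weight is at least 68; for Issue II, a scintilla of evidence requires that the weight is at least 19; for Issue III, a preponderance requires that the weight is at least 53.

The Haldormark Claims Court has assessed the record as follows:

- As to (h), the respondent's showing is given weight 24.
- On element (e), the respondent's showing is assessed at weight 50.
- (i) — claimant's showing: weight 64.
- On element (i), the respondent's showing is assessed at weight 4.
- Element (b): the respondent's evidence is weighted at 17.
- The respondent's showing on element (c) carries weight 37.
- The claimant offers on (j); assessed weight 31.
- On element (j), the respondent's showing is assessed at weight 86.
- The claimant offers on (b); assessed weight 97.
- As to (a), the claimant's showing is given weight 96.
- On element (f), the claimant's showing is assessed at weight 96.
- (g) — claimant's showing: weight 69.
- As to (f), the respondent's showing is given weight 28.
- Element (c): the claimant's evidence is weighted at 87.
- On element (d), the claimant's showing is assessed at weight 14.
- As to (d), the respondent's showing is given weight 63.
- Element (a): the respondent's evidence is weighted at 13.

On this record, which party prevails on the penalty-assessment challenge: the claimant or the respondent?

claimant

— Issue I —
At Stage I.1 the claimant must meet a heightened civil standard (weight is at least 80): on (a) the weight is 96 less the opposing 13 gives net 83, which does reach 80, so (a) meets the standard; on (b) the weight is 97 less the opposing 17 gives net 80, ≥ 80, so (b) meets the standard.
  Stage I.1 is satisfied; the claimant continues to bear the burden.
At Stage I.2 the claimant must meet the balance of probabilities (weight is at least 50): on (c) the weight is 87 less the opposing 37 gives net 50, ≥ 50, so (c) meets the standard.
  The claimant carries Stage I.2; the respondent now bears the burden.
At Stage I.3 the respondent must meet the balance of probabilities (weight is at least 50): on (d) the weight is 63 less the opposing 14 gives net 49, which does not reach 50, so (d) does not meet the standard; on (e) the weight is 50, which does reach 50, so (e) meets the standard.
  The respondent does not carry Stage I.3.
The claimant prevails on this issue.
— Issue II —
Stage II.1 (claimant, a substantially-more-likely showing, weight is at least 68): (f) net 96−28=68 ≥ 68 — meets.
  Stage II.1 carried; the burden remains with the claimant.
Stage II.2 (claimant, a substantially-more-likely showing, weight is at least 68): (g) 69 ≥ 68 — meets.
  The claimant carries Stage II.2; the respondent now bears the burden.
Stage II.3 (respondent, a scintilla of evidence, weight is at least 19): (h) 24 ≥ 19 — meets.
  All elements met at the final stage.
All stages carried — the respondent prevails on this issue.
— Issue III —
At Stage III.1 the claimant must meet a preponderance (weight is at least 53): on (i) the weight is 64 less the opposing 4 gives net 60, ≥ 53, so (i) meets the standard.
  All elements met. The burden passes to the respondent.
At Stage III.2 the respondent must meet a preponderance (weight is at least 53): on (j) the weight is 86 less the opposing 31 gives net 55, which does reach 53, so (j) meets the standard.
  Stage III.2 carried; the final stage is satisfied.
Every stage carried; the respondent prevails on this issue.
Per-issue: Issue I → claimant; Issue II → respondent; Issue III → respondent. The claimant must prevail on at least one issue; overall, the claimant prevails.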